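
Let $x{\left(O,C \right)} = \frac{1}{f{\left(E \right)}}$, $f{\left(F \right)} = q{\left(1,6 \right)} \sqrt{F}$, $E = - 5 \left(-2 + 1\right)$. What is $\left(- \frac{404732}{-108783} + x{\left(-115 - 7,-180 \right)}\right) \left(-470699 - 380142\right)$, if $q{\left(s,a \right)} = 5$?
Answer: $- \frac{344362579612}{108783} - \frac{850841 \sqrt{5}}{25} \approx -3.2417 \cdot 10^{6}$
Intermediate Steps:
$E = 5$ ($E = \left(-5\right) \left(-1\right) = 5$)
$f{\left(F \right)} = 5 \sqrt{F}$
$x{\left(O,C \right)} = \frac{\sqrt{5}}{25}$ ($x{\left(O,C \right)} = \frac{1}{5 \sqrt{5}} = \frac{\sqrt{5}}{25}$)
$\left(- \frac{404732}{-108783} + x{\left(-115 - 7,-180 \right)}\right) \left(-470699 - 380142\right) = \left(- \frac{404732}{-108783} + \frac{\sqrt{5}}{25}\right) \left(-470699 - 380142\right) = \left(\left(-404732\right) \left(- \frac{1}{108783}\right) + \frac{\sqrt{5}}{25}\right) \left(-850841\right) = \left(\frac{404732}{108783} + \frac{\sqrt{5}}{25}\right) \left(-850841\right) = - \frac{344362579612}{108783} - \frac{850841 \sqrt{5}}{25}$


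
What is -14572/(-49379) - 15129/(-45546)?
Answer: 470250401/749671978 ≈ 0.62727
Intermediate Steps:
-14572/(-49379) - 15129/(-45546) = -14572*(-1/49379) - 15129*(-1/45546) = 14572/49379 + 5043/15182 = 470250401/749671978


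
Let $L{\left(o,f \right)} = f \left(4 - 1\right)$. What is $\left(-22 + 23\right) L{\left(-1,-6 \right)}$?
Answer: $-18$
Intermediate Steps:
$L{\left(o,f \right)} = 3 f$ ($L{\left(o,f \right)} = f 3 = 3 f$)
$\left(-22 + 23\right) L{\left(-1,-6 \right)} = \left(-22 + 23\right) 3 \left(-6\right) = 1 \left(-18\right) = -18$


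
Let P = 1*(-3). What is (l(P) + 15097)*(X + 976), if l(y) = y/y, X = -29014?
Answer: -423317724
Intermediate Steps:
P = -3
l(y) = 1
(l(P) + 15097)*(X + 976) = (1 + 15097)*(-29014 + 976) = 15098*(-28038) = -423317724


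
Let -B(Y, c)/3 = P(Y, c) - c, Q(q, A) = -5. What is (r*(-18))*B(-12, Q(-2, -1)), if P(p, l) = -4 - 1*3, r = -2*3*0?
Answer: 0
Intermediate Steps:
r = 0 (r = -6*0 = 0)
P(p, l) = -7 (P(p, l) = -4 - 3 = -7)
B(Y, c) = 21 + 3*c (B(Y, c) = -3*(-7 - c) = 21 + 3*c)
(r*(-18))*B(-12, Q(-2, -1)) = (0*(-18))*(21 + 3*(-5)) = 0*(21 - 15) = 0*6 = 0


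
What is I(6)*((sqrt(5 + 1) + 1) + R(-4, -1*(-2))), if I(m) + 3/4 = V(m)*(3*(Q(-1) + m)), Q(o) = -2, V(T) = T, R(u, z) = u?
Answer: -855/4 + 285*sqrt(6)/4 ≈ -39.224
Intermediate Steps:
I(m) = -3/4 + m*(-6 + 3*m) (I(m) = -3/4 + m*(3*(-2 + m)) = -3/4 + m*(-6 + 3*m))
I(6)*((sqrt(5 + 1) + 1) + R(-4, -1*(-2))) = (-3/4 - 6*6 + 3*6**2)*((sqrt(5 + 1) + 1) - 4) = (-3/4 - 36 + 3*36)*((sqrt(6) + 1) - 4) = (-3/4 - 36 + 108)*((1 + sqrt(6)) - 4) = 285*(-3 + sqrt(6))/4 = -855/4 + 285*sqrt(6)/4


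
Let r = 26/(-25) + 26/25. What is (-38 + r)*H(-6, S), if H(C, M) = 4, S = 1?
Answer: -152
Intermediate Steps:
r = 0 (r = 26*(-1/25) + 26*(1/25) = -26/25 + 26/25 = 0)
(-38 + r)*H(-6, S) = (-38 + 0)*4 = -38*4 = -152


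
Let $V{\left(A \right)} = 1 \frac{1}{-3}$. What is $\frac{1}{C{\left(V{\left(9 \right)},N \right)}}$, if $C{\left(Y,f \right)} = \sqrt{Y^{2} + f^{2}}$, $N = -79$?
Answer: $\frac{3 \sqrt{56170}}{56170} \approx 0.012658$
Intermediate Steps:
$V{\left(A \right)} = - \frac{1}{3}$ ($V{\left(A \right)} = 1 \left(- \frac{1}{3}\right) = - \frac{1}{3}$)
$\frac{1}{C{\left(V{\left(9 \right)},N \right)}} = \frac{1}{\sqrt{\left(- \frac{1}{3}\right)^{2} + \left(-79\right)^{2}}} = \frac{1}{\sqrt{\frac{1}{9} + 6241}} = \frac{1}{\sqrt{\frac{56170}{9}}} = \frac{1}{\frac{1}{3} \sqrt{56170}} = \frac{3 \sqrt{56170}}{56170}$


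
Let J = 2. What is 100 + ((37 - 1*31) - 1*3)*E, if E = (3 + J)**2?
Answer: 175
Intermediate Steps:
E = 25 (E = (3 + 2)**2 = 5**2 = 25)
100 + ((37 - 1*31) - 1*3)*E = 100 + ((37 - 1*31) - 1*3)*25 = 100 + ((37 - 31) - 3)*25 = 100 + (6 - 3)*25 = 100 + 3*25 = 100 + 75 = 175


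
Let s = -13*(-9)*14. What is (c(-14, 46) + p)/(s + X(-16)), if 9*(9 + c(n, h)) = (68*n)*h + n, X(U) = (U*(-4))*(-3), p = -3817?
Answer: -13040/2169 ≈ -6.0120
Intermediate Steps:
s = 1638 (s = 117*14 = 1638)
X(U) = 12*U (X(U) = -4*U*(-3) = 12*U)
c(n, h) = -9 + n/9 + 68*h*n/9 (c(n, h) = -9 + ((68*n)*h + n)/9 = -9 + (68*h*n + n)/9 = -9 + (n + 68*h*n)/9 = -9 + (n/9 + 68*h*n/9) = -9 + n/9 + 68*h*n/9)
(c(-14, 46) + p)/(s + X(-16)) = ((-9 + (⅑)*(-14) + (68/9)*46*(-14)) - 3817)/(1638 + 12*(-16)) = ((-9 - 14/9 - 43792/9) - 3817)/(1638 - 192) = (-14629/3 - 3817)/1446 = -26080/3*1/1446 = -13040/2169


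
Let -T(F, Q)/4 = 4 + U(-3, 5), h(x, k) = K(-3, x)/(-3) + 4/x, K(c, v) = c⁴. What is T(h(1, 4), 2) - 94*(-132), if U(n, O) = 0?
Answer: 12392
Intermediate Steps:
h(x, k) = -27 + 4/x (h(x, k) = (-3)⁴/(-3) + 4/x = 81*(-⅓) + 4/x = -27 + 4/x)
T(F, Q) = -16 (T(F, Q) = -4*(4 + 0) = -4*4 = -16)
T(h(1, 4), 2) - 94*(-132) = -16 - 94*(-132) = -16 + 12408 = 12392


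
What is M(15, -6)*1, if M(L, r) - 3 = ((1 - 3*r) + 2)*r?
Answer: -123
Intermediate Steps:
M(L, r) = 3 + r*(3 - 3*r) (M(L, r) = 3 + ((1 - 3*r) + 2)*r = 3 + (3 - 3*r)*r = 3 + r*(3 - 3*r))
M(15, -6)*1 = (3 - 3*(-6)² + 3*(-6))*1 = (3 - 3*36 - 18)*1 = (3 - 108 - 18)*1 = -123*1 = -123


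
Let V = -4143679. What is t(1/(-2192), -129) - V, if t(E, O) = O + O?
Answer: 4143421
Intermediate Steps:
t(E, O) = 2*O
t(1/(-2192), -129) - V = 2*(-129) - 1*(-4143679) = -258 + 4143679 = 4143421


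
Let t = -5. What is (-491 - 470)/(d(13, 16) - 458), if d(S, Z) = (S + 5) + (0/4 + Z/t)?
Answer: 4805/2216 ≈ 2.1683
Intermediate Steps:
d(S, Z) = 5 + S - Z/5 (d(S, Z) = (S + 5) + (0/4 + Z/(-5)) = (5 + S) + (0*(¼) + Z*(-⅕)) = (5 + S) + (0 - Z/5) = (5 + S) - Z/5 = 5 + S - Z/5)
(-491 - 470)/(d(13, 16) - 458) = (-491 - 470)/((5 + 13 - ⅕*16) - 458) = -961/((5 + 13 - 16/5) - 458) = -961/(74/5 - 458) = -961/(-2216/5) = -961*(-5/2216) = 4805/2216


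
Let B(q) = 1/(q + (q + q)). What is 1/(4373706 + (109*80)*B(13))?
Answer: 39/170583254 ≈ 2.2863e-7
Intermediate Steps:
B(q) = 1/(3*q) (B(q) = 1/(q + 2*q) = 1/(3*q))
1/(4373706 + (109*80)*B(13)) = 1/(4373706 + (109*80)*((⅓)/13)) = 1/(4373706 + 8720*((⅓)*(1/13))) = 1/(4373706 + 8720*(1/39)) = 1/(4373706 + 8720/39) = 1/(170583254/39) = 39/170583254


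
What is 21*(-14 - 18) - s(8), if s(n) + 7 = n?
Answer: -673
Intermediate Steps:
s(n) = -7 + n
21*(-14 - 18) - s(8) = 21*(-14 - 18) - (-7 + 8) = 21*(-32) - 1*1 = -672 - 1 = -673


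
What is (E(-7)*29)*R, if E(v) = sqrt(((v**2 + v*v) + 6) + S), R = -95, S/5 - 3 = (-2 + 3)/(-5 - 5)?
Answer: -2755*sqrt(474)/2 ≈ -29990.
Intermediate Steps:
S = 29/2 (S = 15 + 5*((-2 + 3)/(-5 - 5)) = 15 + 5*(1/(-10)) = 15 + 5*(1*(-1/10)) = 15 + 5*(-1/10) = 15 - 1/2 = 29/2 ≈ 14.500)
E(v) = sqrt(41/2 + 2*v**2) (E(v) = sqrt(((v**2 + v*v) + 6) + 29/2) = sqrt(((v**2 + v**2) + 6) + 29/2) = sqrt((2*v**2 + 6) + 29/2) = sqrt((6 + 2*v**2) + 29/2) = sqrt(41/2 + 2*v**2))
(E(-7)*29)*R = ((sqrt(82 + 8*(-7)**2)/2)*29)*(-95) = ((sqrt(82 + 8*49)/2)*29)*(-95) = ((sqrt(82 + 392)/2)*29)*(-95) = ((sqrt(474)/2)*29)*(-95) = (29*sqrt(474)/2)*(-95) = -2755*sqrt(474)/2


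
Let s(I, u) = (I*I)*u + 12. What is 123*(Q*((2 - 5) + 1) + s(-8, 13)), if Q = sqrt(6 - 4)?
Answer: 103812 - 246*sqrt(2) ≈ 1.0346e+5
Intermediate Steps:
Q = sqrt(2) ≈ 1.4142
s(I, u) = 12 + u*I**2 (s(I, u) = I**2*u + 12 = u*I**2 + 12 = 12 + u*I**2)
123*(Q*((2 - 5) + 1) + s(-8, 13)) = 123*(sqrt(2)*((2 - 5) + 1) + (12 + 13*(-8)**2)) = 123*(sqrt(2)*(-3 + 1) + (12 + 13*64)) = 123*(sqrt(2)*(-2) + (12 + 832)) = 123*(-2*sqrt(2) + 844) = 123*(844 - 2*sqrt(2)) = 103812 - 246*sqrt(2)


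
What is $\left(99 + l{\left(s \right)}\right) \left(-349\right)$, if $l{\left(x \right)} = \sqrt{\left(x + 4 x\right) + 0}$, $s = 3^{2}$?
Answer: $-34551 - 1047 \sqrt{5} \approx -36892.0$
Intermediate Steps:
$s = 9$
$l{\left(x \right)} = \sqrt{5} \sqrt{x}$ ($l{\left(x \right)} = \sqrt{5 x + 0} = \sqrt{5 x} = \sqrt{5} \sqrt{x}$)
$\left(99 + l{\left(s \right)}\right) \left(-349\right) = \left(99 + \sqrt{5} \sqrt{9}\right) \left(-349\right) = \left(99 + \sqrt{5} \cdot 3\right) \left(-349\right) = \left(99 + 3 \sqrt{5}\right) \left(-349\right) = -34551 - 1047 \sqrt{5}$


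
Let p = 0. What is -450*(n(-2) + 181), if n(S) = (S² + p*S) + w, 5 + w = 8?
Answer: -84600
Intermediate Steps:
w = 3 (w = -5 + 8 = 3)
n(S) = 3 + S² (n(S) = (S² + 0*S) + 3 = (S² + 0) + 3 = S² + 3 = 3 + S²)
-450*(n(-2) + 181) = -450*((3 + (-2)²) + 181) = -450*((3 + 4) + 181) = -450*(7 + 181) = -450*188 = -84600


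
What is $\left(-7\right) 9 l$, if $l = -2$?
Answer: $126$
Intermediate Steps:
$\left(-7\right) 9 l = \left(-7\right) 9 \left(-2\right) = \left(-63\right) \left(-2\right) = 126$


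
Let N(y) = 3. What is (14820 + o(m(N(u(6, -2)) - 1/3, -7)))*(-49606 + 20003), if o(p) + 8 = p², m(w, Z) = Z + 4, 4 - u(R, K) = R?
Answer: -438746063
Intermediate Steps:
u(R, K) = 4 - R
m(w, Z) = 4 + Z
o(p) = -8 + p²
(14820 + o(m(N(u(6, -2)) - 1/3, -7)))*(-49606 + 20003) = (14820 + (-8 + (4 - 7)²))*(-49606 + 20003) = (14820 + (-8 + (-3)²))*(-29603) = (14820 + (-8 + 9))*(-29603) = (14820 + 1)*(-29603) = 14821*(-29603) = -438746063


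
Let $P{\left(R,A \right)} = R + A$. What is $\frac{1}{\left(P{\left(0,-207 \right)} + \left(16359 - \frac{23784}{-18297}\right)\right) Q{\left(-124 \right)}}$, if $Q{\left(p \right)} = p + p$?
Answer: $- \frac{6099}{24432706048} \approx -2.4962 \cdot 10^{-7}$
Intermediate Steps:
$P{\left(R,A \right)} = A + R$
$Q{\left(p \right)} = 2 p$
$\frac{1}{\left(P{\left(0,-207 \right)} + \left(16359 - \frac{23784}{-18297}\right)\right) Q{\left(-124 \right)}} = \frac{1}{\left(\left(-207 + 0\right) + \left(16359 - \frac{23784}{-18297}\right)\right) 2 \left(-124\right)} = \frac{1}{\left(-207 + \left(16359 - - \frac{7928}{6099}\right)\right) \left(-248\right)} = \frac{1}{-207 + \left(16359 + \frac{7928}{6099}\right)} \left(- \frac{1}{248}\right) = \frac{1}{-207 + \frac{99781469}{6099}} \left(- \frac{1}{248}\right) = \frac{1}{\frac{98518976}{6099}} \left(- \frac{1}{248}\right) = \frac{6099}{98518976} \left(- \frac{1}{248}\right) = - \frac{6099}{24432706048}$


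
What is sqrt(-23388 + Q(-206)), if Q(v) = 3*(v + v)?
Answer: 36*I*sqrt(19) ≈ 156.92*I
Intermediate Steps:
Q(v) = 6*v (Q(v) = 3*(2*v) = 6*v)
sqrt(-23388 + Q(-206)) = sqrt(-23388 + 6*(-206)) = sqrt(-23388 - 1236) = sqrt(-24624) = 36*I*sqrt(19)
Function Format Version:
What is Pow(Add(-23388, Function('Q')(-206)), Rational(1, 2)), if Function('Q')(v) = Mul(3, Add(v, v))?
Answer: Mul(36, I, Pow(19, Rational(1, 2))) ≈ Mul(156.92, I)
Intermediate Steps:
Function('Q')(v) = Mul(6, v) (Function('Q')(v) = Mul(3, Mul(2, v)) = Mul(6, v))
Pow(Add(-23388, Function('Q')(-206)), Rational(1, 2)) = Pow(Add(-23388, Mul(6, -206)), Rational(1, 2)) = Pow(Add(-23388, -1236), Rational(1, 2)) = Pow(-24624, Rational(1, 2)) = Mul(36, I, Pow(19, Rational(1, 2)))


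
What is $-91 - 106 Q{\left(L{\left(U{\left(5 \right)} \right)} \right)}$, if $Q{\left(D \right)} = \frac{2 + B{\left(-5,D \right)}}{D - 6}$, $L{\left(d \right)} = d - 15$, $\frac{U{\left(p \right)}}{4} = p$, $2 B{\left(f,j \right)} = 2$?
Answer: $227$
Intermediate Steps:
$B{\left(f,j \right)} = 1$ ($B{\left(f,j \right)} = \frac{1}{2} \cdot 2 = 1$)
$U{\left(p \right)} = 4 p$
$L{\left(d \right)} = -15 + d$ ($L{\left(d \right)} = d - 15 = -15 + d$)
$Q{\left(D \right)} = \frac{3}{-6 + D}$ ($Q{\left(D \right)} = \frac{2 + 1}{D - 6} = \frac{3}{-6 + D}$)
$-91 - 106 Q{\left(L{\left(U{\left(5 \right)} \right)} \right)} = -91 - 106 \frac{3}{-6 + \left(-15 + 4 \cdot 5\right)} = -91 - 106 \frac{3}{-6 + \left(-15 + 20\right)} = -91 - 106 \frac{3}{-6 + 5} = -91 - 106 \frac{3}{-1} = -91 - 106 \cdot 3 \left(-1\right) = -91 - -318 = -91 + 318 = 227$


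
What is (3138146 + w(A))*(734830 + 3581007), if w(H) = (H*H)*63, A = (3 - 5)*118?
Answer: 28687342643978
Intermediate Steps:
A = -236 (A = -2*118 = -236)
w(H) = 63*H**2 (w(H) = H**2*63 = 63*H**2)
(3138146 + w(A))*(734830 + 3581007) = (3138146 + 63*(-236)**2)*(734830 + 3581007) = (3138146 + 63*55696)*4315837 = (3138146 + 3508848)*4315837 = 6646994*4315837 = 28687342643978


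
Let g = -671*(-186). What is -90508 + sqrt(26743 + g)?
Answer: -90508 + sqrt(151549) ≈ -90119.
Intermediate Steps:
g = 124806
-90508 + sqrt(26743 + g) = -90508 + sqrt(26743 + 124806) = -90508 + sqrt(151549)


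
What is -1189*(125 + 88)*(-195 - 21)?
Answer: 54703512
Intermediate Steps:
-1189*(125 + 88)*(-195 - 21) = -253257*(-216) = -1189*(-46008) = 54703512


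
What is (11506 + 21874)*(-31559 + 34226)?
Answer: 89024460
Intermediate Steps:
(11506 + 21874)*(-31559 + 34226) = 33380*2667 = 89024460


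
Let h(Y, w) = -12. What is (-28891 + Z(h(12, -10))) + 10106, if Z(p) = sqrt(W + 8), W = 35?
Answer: -18785 + sqrt(43) ≈ -18778.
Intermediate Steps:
Z(p) = sqrt(43) (Z(p) = sqrt(35 + 8) = sqrt(43))
(-28891 + Z(h(12, -10))) + 10106 = (-28891 + sqrt(43)) + 10106 = -18785 + sqrt(43)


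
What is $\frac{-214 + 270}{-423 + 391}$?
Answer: $- \frac{7}{4} \approx -1.75$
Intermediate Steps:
$\frac{-214 + 270}{-423 + 391} = \frac{56}{-32} = 56 \left(- \frac{1}{32}\right) = - \frac{7}{4}$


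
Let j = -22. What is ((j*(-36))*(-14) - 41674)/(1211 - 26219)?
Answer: 26381/12504 ≈ 2.1098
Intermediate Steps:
((j*(-36))*(-14) - 41674)/(1211 - 26219) = (-22*(-36)*(-14) - 41674)/(1211 - 26219) = (792*(-14) - 41674)/(-25008) = (-11088 - 41674)*(-1/25008) = -52762*(-1/25008) = 26381/12504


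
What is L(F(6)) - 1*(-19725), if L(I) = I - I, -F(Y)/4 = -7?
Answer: 19725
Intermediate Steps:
F(Y) = 28 (F(Y) = -4*(-7) = 28)
L(I) = 0
L(F(6)) - 1*(-19725) = 0 - 1*(-19725) = 0 + 19725 = 19725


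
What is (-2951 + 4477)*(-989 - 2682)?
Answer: -5601946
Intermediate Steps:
(-2951 + 4477)*(-989 - 2682) = 1526*(-3671) = -5601946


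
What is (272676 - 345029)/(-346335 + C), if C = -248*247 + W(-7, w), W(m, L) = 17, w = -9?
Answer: 72353/407574 ≈ 0.17752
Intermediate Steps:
C = -61239 (C = -248*247 + 17 = -61256 + 17 = -61239)
(272676 - 345029)/(-346335 + C) = (272676 - 345029)/(-346335 - 61239) = -72353/(-407574) = -72353*(-1/407574) = 72353/407574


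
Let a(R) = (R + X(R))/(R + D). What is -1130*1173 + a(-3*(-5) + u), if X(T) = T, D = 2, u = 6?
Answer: -30486228/23 ≈ -1.3255e+6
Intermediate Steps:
a(R) = 2*R/(2 + R) (a(R) = (R + R)/(R + 2) = (2*R)/(2 + R) = 2*R/(2 + R))
-1130*1173 + a(-3*(-5) + u) = -1130*1173 + 2*(-3*(-5) + 6)/(2 + (-3*(-5) + 6)) = -1325490 + 2*(15 + 6)/(2 + (15 + 6)) = -1325490 + 2*21/(2 + 21) = -1325490 + 2*21/23 = -1325490 + 2*21*(1/23) = -1325490 + 42/23 = -30486228/23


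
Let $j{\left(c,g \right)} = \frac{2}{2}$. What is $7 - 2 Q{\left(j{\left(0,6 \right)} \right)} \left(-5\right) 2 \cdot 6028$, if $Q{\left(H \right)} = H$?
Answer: $843920$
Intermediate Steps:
$j{\left(c,g \right)} = 1$ ($j{\left(c,g \right)} = 2 \cdot \frac{1}{2} = 1$)
$7 - 2 Q{\left(j{\left(0,6 \right)} \right)} \left(-5\right) 2 \cdot 6028 = 7 \left(-2\right) 1 \left(-5\right) 2 \cdot 6028 = 7 \left(\left(-2\right) \left(-5\right)\right) 2 \cdot 6028 = 7 \cdot 10 \cdot 2 \cdot 6028 = 70 \cdot 2 \cdot 6028 = 140 \cdot 6028 = 843920$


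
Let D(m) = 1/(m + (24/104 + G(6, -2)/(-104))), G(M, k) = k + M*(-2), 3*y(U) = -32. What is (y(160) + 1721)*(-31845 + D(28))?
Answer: -241009858313/4425 ≈ -5.4466e+7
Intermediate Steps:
y(U) = -32/3 (y(U) = (⅓)*(-32) = -32/3)
G(M, k) = k - 2*M
D(m) = 1/(19/52 + m) (D(m) = 1/(m + (24/104 + (-2 - 2*6)/(-104))) = 1/(m + (24*(1/104) + (-2 - 12)*(-1/104))) = 1/(m + (3/13 - 14*(-1/104))) = 1/(m + (3/13 + 7/52)) = 1/(m + 19/52) = 1/(19/52 + m))
(y(160) + 1721)*(-31845 + D(28)) = (-32/3 + 1721)*(-31845 + 52/(19 + 52*28)) = 5131*(-31845 + 52/(19 + 1456))/3 = 5131*(-31845 + 52/1475)/3 = (5131/3)*(-46971323/1475) = -241009858313/4425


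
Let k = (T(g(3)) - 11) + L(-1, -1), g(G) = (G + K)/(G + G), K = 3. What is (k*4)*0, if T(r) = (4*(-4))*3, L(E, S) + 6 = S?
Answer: 0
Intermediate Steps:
L(E, S) = -6 + S
g(G) = (3 + G)/(2*G) (g(G) = (G + 3)/(G + G) = (3 + G)/((2*G)) = (3 + G)*(1/(2*G)) = (3 + G)/(2*G))
T(r) = -48 (T(r) = -16*3 = -48)
k = -66 (k = (-48 - 11) + (-6 - 1) = -59 - 7 = -66)
(k*4)*0 = -66*4*0 = -264*0 = 0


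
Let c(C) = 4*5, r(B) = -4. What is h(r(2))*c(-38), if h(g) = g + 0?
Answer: -80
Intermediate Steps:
h(g) = g
c(C) = 20
h(r(2))*c(-38) = -4*20 = -80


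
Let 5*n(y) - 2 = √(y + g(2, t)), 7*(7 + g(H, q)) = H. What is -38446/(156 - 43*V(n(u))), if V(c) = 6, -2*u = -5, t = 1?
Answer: 19223/51 ≈ 376.92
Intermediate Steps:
u = 5/2 (u = -½*(-5) = 5/2 ≈ 2.5000)
g(H, q) = -7 + H/7
n(y) = ⅖ + √(-47/7 + y)/5 (n(y) = ⅖ + √(y + (-7 + (⅐)*2))/5 = ⅖ + √(y + (-7 + 2/7))/5 = ⅖ + √(y - 47/7)/5 = ⅖ + √(-47/7 + y)/5)
-38446/(156 - 43*V(n(u))) = -38446/(156 - 43*6) = -38446/(156 - 258) = -38446/(-102) = -38446*(-1/102) = 19223/51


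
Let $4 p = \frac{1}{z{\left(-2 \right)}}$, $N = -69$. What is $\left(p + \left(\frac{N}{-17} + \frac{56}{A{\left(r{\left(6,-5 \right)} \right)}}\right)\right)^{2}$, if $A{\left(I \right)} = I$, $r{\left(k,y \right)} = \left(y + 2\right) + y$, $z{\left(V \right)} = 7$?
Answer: $\frac{1912689}{226576} \approx 8.4417$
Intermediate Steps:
$r{\left(k,y \right)} = 2 + 2 y$ ($r{\left(k,y \right)} = \left(2 + y\right) + y = 2 + 2 y$)
$p = \frac{1}{28}$ ($p = \frac{1}{4 \cdot 7} = \frac{1}{4} \cdot \frac{1}{7} = \frac{1}{28} \approx 0.035714$)
$\left(p + \left(\frac{N}{-17} + \frac{56}{A{\left(r{\left(6,-5 \right)} \right)}}\right)\right)^{2} = \left(\frac{1}{28} + \left(- \frac{69}{-17} + \frac{56}{2 + 2 \left(-5\right)}\right)\right)^{2} = \left(\frac{1}{28} + \left(\left(-69\right) \left(- \frac{1}{17}\right) + \frac{56}{2 - 10}\right)\right)^{2} = \left(\frac{1}{28} + \left(\frac{69}{17} + \frac{56}{-8}\right)\right)^{2} = \left(\frac{1}{28} + \left(\frac{69}{17} + 56 \left(- \frac{1}{8}\right)\right)\right)^{2} = \left(\frac{1}{28} + \left(\frac{69}{17} - 7\right)\right)^{2} = \left(\frac{1}{28} - \frac{50}{17}\right)^{2} = \left(- \frac{1383}{476}\right)^{2} = \frac{1912689}{226576}$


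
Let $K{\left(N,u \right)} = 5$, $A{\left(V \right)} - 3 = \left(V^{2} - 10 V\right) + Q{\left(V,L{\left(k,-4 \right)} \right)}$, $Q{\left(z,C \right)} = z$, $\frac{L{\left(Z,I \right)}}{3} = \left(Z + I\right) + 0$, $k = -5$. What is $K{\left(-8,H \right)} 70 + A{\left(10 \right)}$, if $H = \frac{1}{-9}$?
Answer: $363$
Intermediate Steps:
$L{\left(Z,I \right)} = 3 I + 3 Z$ ($L{\left(Z,I \right)} = 3 \left(\left(Z + I\right) + 0\right) = 3 \left(\left(I + Z\right) + 0\right) = 3 \left(I + Z\right) = 3 I + 3 Z$)
$A{\left(V \right)} = 3 + V^{2} - 9 V$ ($A{\left(V \right)} = 3 + \left(\left(V^{2} - 10 V\right) + V\right) = 3 + \left(V^{2} - 9 V\right) = 3 + V^{2} - 9 V$)
$H = - \frac{1}{9} \approx -0.11111$
$K{\left(-8,H \right)} 70 + A{\left(10 \right)} = 5 \cdot 70 + \left(3 + 10^{2} - 90\right) = 350 + \left(3 + 100 - 90\right) = 350 + 13 = 363$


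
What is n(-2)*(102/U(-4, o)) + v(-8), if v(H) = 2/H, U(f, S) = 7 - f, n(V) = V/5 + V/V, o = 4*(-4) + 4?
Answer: 1169/220 ≈ 5.3136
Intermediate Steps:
o = -12 (o = -16 + 4 = -12)
n(V) = 1 + V/5 (n(V) = V*(⅕) + 1 = V/5 + 1 = 1 + V/5)
n(-2)*(102/U(-4, o)) + v(-8) = (1 + (⅕)*(-2))*(102/(7 - 1*(-4))) + 2/(-8) = (1 - ⅖)*(102/(7 + 4)) + 2*(-⅛) = 3*(102/11)/5 - ¼ = 3*(102*(1/11))/5 - ¼ = (⅗)*(102/11) - ¼ = 306/55 - ¼ = 1169/220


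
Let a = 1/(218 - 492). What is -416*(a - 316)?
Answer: 18009680/137 ≈ 1.3146e+5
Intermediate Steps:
a = -1/274 (a = 1/(-274) = -1/274 ≈ -0.0036496)
-416*(a - 316) = -416*(-1/274 - 316) = -416*(-86585/274) = 18009680/137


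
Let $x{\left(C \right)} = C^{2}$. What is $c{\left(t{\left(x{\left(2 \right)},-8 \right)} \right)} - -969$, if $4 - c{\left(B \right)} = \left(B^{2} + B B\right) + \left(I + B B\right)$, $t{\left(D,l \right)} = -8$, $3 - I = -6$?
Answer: $772$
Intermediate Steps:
$I = 9$ ($I = 3 - -6 = 3 + 6 = 9$)
$c{\left(B \right)} = -5 - 3 B^{2}$ ($c{\left(B \right)} = 4 - \left(\left(B^{2} + B B\right) + \left(9 + B B\right)\right) = 4 - \left(\left(B^{2} + B^{2}\right) + \left(9 + B^{2}\right)\right) = 4 - \left(2 B^{2} + \left(9 + B^{2}\right)\right) = 4 - \left(9 + 3 B^{2}\right) = -5 - 3 B^{2}$)
$c{\left(t{\left(x{\left(2 \right)},-8 \right)} \right)} - -969 = \left(-5 - 3 \left(-8\right)^{2}\right) - -969 = \left(-5 - 192\right) + 969 = -197 + 969 = 772$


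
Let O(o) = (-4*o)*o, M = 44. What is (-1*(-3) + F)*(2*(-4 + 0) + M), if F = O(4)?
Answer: -2196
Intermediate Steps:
O(o) = -4*o²
F = -64 (F = -4*4² = -4*16 = -64)
(-1*(-3) + F)*(2*(-4 + 0) + M) = (-1*(-3) - 64)*(2*(-4 + 0) + 44) = (3 - 64)*(2*(-4) + 44) = -61*(-8 + 44) = -61*36 = -2196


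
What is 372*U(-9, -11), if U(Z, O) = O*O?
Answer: 45012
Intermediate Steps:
U(Z, O) = O²
372*U(-9, -11) = 372*(-11)² = 372*121 = 45012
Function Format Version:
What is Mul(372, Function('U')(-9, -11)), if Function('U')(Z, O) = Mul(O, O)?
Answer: 45012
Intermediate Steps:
Function('U')(Z, O) = Pow(O, 2)
Mul(372, Function('U')(-9, -11)) = Mul(372, Pow(-11, 2)) = Mul(372, 121) = 45012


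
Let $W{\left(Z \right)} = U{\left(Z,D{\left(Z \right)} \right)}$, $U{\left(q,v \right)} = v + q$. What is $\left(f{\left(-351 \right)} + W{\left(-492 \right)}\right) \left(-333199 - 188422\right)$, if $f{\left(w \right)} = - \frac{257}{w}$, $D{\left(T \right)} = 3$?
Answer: $\frac{89396450222}{351} \approx 2.5469 \cdot 10^{8}$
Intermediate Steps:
$U{\left(q,v \right)} = q + v$
$W{\left(Z \right)} = 3 + Z$ ($W{\left(Z \right)} = Z + 3 = 3 + Z$)
$\left(f{\left(-351 \right)} + W{\left(-492 \right)}\right) \left(-333199 - 188422\right) = \left(- \frac{257}{-351} + \left(3 - 492\right)\right) \left(-333199 - 188422\right) = \left(\left(-257\right) \left(- \frac{1}{351}\right) - 489\right) \left(-521621\right) = \left(\frac{257}{351} - 489\right) \left(-521621\right) = \left(- \frac{171382}{351}\right) \left(-521621\right) = \frac{89396450222}{351}$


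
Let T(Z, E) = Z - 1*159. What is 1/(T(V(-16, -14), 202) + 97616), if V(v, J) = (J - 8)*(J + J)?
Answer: 1/98073 ≈ 1.0196e-5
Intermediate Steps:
V(v, J) = 2*J*(-8 + J) (V(v, J) = (-8 + J)*(2*J) = 2*J*(-8 + J))
T(Z, E) = -159 + Z (T(Z, E) = Z - 159 = -159 + Z)
1/(T(V(-16, -14), 202) + 97616) = 1/((-159 + 2*(-14)*(-8 - 14)) + 97616) = 1/((-159 + 2*(-14)*(-22)) + 97616) = 1/((-159 + 616) + 97616) = 1/(457 + 97616) = 1/98073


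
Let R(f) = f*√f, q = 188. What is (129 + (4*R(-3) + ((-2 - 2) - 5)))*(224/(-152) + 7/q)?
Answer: -153930/893 + 15393*I*√3/893 ≈ -172.37 + 29.856*I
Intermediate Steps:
R(f) = f^(3/2)
(129 + (4*R(-3) + ((-2 - 2) - 5)))*(224/(-152) + 7/q) = (129 + (4*(-3)^(3/2) + ((-2 - 2) - 5)))*(224/(-152) + 7/188) = (129 + (4*(-3*I*√3) + (-4 - 5)))*(224*(-1/152) + 7*(1/188)) = (129 + (-12*I*√3 - 9))*(-28/19 + 7/188) = (129 + (-9 - 12*I*√3))*(-5131/3572) = (120 - 12*I*√3)*(-5131/3572) = -153930/893 + 15393*I*√3/893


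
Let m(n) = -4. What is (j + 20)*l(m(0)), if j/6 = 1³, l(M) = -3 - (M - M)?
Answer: -78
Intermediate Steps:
l(M) = -3 (l(M) = -3 - 1*0 = -3 + 0 = -3)
j = 6 (j = 6*1³ = 6*1 = 6)
(j + 20)*l(m(0)) = (6 + 20)*(-3) = 26*(-3) = -78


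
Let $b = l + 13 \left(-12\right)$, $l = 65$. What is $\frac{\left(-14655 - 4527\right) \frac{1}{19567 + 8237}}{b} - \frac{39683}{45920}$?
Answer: $- \frac{1184805483}{1383156320} \approx -0.8566$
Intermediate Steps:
$b = -91$ ($b = 65 + 13 \left(-12\right) = 65 - 156 = -91$)
$\frac{\left(-14655 - 4527\right) \frac{1}{19567 + 8237}}{b} - \frac{39683}{45920} = \frac{\left(-14655 - 4527\right) \frac{1}{19567 + 8237}}{-91} - \frac{39683}{45920} = - \frac{19182}{27804} \left(- \frac{1}{91}\right) - \frac{5669}{6560} = \left(-19182\right) \frac{1}{27804} \left(- \frac{1}{91}\right) - \frac{5669}{6560} = \left(- \frac{3197}{4634}\right) \left(- \frac{1}{91}\right) - \frac{5669}{6560} = \frac{3197}{421694} - \frac{5669}{6560} = - \frac{1184805483}{1383156320}$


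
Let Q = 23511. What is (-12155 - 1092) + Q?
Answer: 10264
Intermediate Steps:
(-12155 - 1092) + Q = (-12155 - 1092) + 23511 = -13247 + 23511 = 10264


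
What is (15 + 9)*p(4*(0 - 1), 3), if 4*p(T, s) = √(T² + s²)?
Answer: 30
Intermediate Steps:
p(T, s) = √(T² + s²)/4
(15 + 9)*p(4*(0 - 1), 3) = (15 + 9)*(√((4*(0 - 1))² + 3²)/4) = 24*(√((4*(-1))² + 9)/4) = 24*(√((-4)² + 9)/4) = 24*(√(16 + 9)/4) = 24*(√25/4) = 24*((¼)*5) = 24*(5/4) = 30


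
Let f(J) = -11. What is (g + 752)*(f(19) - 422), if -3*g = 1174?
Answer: -468506/3 ≈ -1.5617e+5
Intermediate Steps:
g = -1174/3 (g = -⅓*1174 = -1174/3 ≈ -391.33)
(g + 752)*(f(19) - 422) = (-1174/3 + 752)*(-11 - 422) = (1082/3)*(-433) = -468506/3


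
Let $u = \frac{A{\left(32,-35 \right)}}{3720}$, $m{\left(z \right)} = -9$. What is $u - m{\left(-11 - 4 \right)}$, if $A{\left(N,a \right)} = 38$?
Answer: $\frac{16759}{1860} \approx 9.0102$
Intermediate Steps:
$u = \frac{19}{1860}$ ($u = \frac{38}{3720} = 38 \cdot \frac{1}{3720} = \frac{19}{1860} \approx 0.010215$)
$u - m{\left(-11 - 4 \right)} = \frac{19}{1860} - -9 = \frac{19}{1860} + 9 = \frac{16759}{1860}$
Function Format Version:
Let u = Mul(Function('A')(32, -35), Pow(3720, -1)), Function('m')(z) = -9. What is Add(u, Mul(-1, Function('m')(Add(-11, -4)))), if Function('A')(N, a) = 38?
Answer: Rational(16759, 1860) ≈ 9.0102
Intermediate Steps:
u = Rational(19, 1860) (u = Mul(38, Pow(3720, -1)) = Mul(38, Rational(1, 3720)) = Rational(19, 1860) ≈ 0.010215)
Add(u, Mul(-1, Function('m')(Add(-11, -4)))) = Add(Rational(19, 1860), Mul(-1, -9)) = Add(Rational(19, 1860), 9) = Rational(16759, 1860)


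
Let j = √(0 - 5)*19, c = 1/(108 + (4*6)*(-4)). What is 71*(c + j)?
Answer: 71/12 + 1349*I*√5 ≈ 5.9167 + 3016.5*I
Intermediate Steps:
c = 1/12 (c = 1/(108 + 24*(-4)) = 1/(108 - 96) = 1/12 ≈ 0.083333)
j = 19*I*√5 (j = √(-5)*19 = (I*√5)*19 = 19*I*√5 ≈ 42.485*I)
71*(c + j) = 71*(1/12 + 19*I*√5) = 71/12 + 1349*I*√5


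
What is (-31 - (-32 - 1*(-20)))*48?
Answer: -912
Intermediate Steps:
(-31 - (-32 - 1*(-20)))*48 = (-31 - (-32 + 20))*48 = (-31 - 1*(-12))*48 = (-31 + 12)*48 = -19*48 = -912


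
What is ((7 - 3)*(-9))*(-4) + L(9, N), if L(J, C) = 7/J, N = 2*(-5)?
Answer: 1303/9 ≈ 144.78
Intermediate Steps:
N = -10
((7 - 3)*(-9))*(-4) + L(9, N) = ((7 - 3)*(-9))*(-4) + 7/9 = (4*(-9))*(-4) + 7*(⅑) = -36*(-4) + 7/9 = 144 + 7/9 = 1303/9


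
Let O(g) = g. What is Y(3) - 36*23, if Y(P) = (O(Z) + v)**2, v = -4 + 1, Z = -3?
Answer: -792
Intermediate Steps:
v = -3
Y(P) = 36 (Y(P) = (-3 - 3)**2 = (-6)**2 = 36)
Y(3) - 36*23 = 36 - 36*23 = 36 - 828 = -792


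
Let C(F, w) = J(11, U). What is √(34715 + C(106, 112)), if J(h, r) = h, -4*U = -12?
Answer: √34726 ≈ 186.35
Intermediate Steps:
U = 3 (U = -¼*(-12) = 3)
C(F, w) = 11
√(34715 + C(106, 112)) = √(34715 + 11) = √34726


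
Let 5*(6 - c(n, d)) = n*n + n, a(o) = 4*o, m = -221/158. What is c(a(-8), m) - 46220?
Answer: -232062/5 ≈ -46412.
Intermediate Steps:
m = -221/158 (m = -221*1/158 = -221/158 ≈ -1.3987)
c(n, d) = 6 - n/5 - n**2/5 (c(n, d) = 6 - (n*n + n)/5 = 6 - (n**2 + n)/5 = 6 - (n + n**2)/5 = 6 + (-n/5 - n**2/5) = 6 - n/5 - n**2/5)
c(a(-8), m) - 46220 = (6 - 4*(-8)/5 - (4*(-8))**2/5) - 46220 = (6 - 1/5*(-32) - 1/5*(-32)**2) - 46220 = (6 + 32/5 - 1/5*1024) - 46220 = (6 + 32/5 - 1024/5) - 46220 = -962/5 - 46220 = -232062/5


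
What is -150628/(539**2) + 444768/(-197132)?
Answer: -39727010756/14317746443 ≈ -2.7747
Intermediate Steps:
-150628/(539**2) + 444768/(-197132) = -150628/290521 + 444768*(-1/197132) = -150628*1/290521 - 111192/49283 = -150628/290521 - 111192/49283 = -39727010756/14317746443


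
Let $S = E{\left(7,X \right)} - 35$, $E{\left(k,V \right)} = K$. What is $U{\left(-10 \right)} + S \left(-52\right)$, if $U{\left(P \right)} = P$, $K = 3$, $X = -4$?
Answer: $1654$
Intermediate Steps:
$E{\left(k,V \right)} = 3$
$S = -32$ ($S = 3 - 35 = -32$)
$U{\left(-10 \right)} + S \left(-52\right) = -10 - -1664 = -10 + 1664 = 1654$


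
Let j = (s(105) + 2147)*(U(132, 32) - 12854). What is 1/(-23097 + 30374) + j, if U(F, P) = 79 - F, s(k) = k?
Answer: -211517386227/7277 ≈ -2.9067e+7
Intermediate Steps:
j = -29066564 (j = (105 + 2147)*((79 - 1*132) - 12854) = 2252*((79 - 132) - 12854) = 2252*(-53 - 12854) = 2252*(-12907) = -29066564)
1/(-23097 + 30374) + j = 1/(-23097 + 30374) - 29066564 = 1/7277 - 29066564 = -211517386227/7277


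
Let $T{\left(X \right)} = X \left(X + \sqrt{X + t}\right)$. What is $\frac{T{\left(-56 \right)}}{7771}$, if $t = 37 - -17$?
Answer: $\frac{3136}{7771} - \frac{56 i \sqrt{2}}{7771} \approx 0.40355 - 0.010191 i$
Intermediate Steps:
$t = 54$ ($t = 37 + 17 = 54$)
$T{\left(X \right)} = X \left(X + \sqrt{54 + X}\right)$ ($T{\left(X \right)} = X \left(X + \sqrt{X + 54}\right) = X \left(X + \sqrt{54 + X}\right)$)
$\frac{T{\left(-56 \right)}}{7771} = \frac{\left(-56\right) \left(-56 + \sqrt{54 - 56}\right)}{7771} = - 56 \left(-56 + \sqrt{-2}\right) \frac{1}{7771} = - 56 \left(-56 + i \sqrt{2}\right) \frac{1}{7771} = \left(3136 - 56 i \sqrt{2}\right) \frac{1}{7771} = \frac{3136}{7771} - \frac{56 i \sqrt{2}}{7771}$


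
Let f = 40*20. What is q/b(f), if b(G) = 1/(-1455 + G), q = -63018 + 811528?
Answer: -490274050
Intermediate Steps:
q = 748510
f = 800
q/b(f) = 748510/(1/(-1455 + 800)) = 748510/(1/(-655)) = 748510/(-1/655) = 748510*(-655) = -490274050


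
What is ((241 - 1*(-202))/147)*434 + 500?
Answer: 37966/21 ≈ 1807.9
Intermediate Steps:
((241 - 1*(-202))/147)*434 + 500 = ((241 + 202)*(1/147))*434 + 500 = (443*(1/147))*434 + 500 = (443/147)*434 + 500 = 27466/21 + 500 = 37966/21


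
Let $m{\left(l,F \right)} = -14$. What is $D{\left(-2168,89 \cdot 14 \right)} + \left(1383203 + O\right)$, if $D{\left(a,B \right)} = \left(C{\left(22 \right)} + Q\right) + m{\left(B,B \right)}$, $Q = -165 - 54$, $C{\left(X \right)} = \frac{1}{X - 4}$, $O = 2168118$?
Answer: $\frac{63919585}{18} \approx 3.5511 \cdot 10^{6}$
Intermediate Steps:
$C{\left(X \right)} = \frac{1}{-4 + X}$
$Q = -219$ ($Q = -165 - 54 = -219$)
$D{\left(a,B \right)} = - \frac{4193}{18}$ ($D{\left(a,B \right)} = \left(\frac{1}{-4 + 22} - 219\right) - 14 = \left(\frac{1}{18} - 219\right) - 14 = - \frac{3941}{18} - 14 = - \frac{4193}{18}$)
$D{\left(-2168,89 \cdot 14 \right)} + \left(1383203 + O\right) = - \frac{4193}{18} + \left(1383203 + 2168118\right) = - \frac{4193}{18} + 3551321 = \frac{63919585}{18}$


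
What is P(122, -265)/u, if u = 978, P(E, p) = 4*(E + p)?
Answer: -286/489 ≈ -0.58487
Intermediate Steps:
P(E, p) = 4*E + 4*p
P(122, -265)/u = (4*122 + 4*(-265))/978 = (488 - 1060)*(1/978) = -572*1/978 = -286/489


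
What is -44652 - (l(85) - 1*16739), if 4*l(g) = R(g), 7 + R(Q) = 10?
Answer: -111655/4 ≈ -27914.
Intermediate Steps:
R(Q) = 3 (R(Q) = -7 + 10 = 3)
l(g) = ¾ (l(g) = (¼)*3 = ¾)
-44652 - (l(85) - 1*16739) = -44652 - (¾ - 1*16739) = -44652 - (¾ - 16739) = -44652 - 1*(-66953/4) = -44652 + 66953/4 = -111655/4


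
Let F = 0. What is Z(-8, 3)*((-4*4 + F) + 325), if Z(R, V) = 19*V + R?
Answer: 15141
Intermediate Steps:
Z(R, V) = R + 19*V
Z(-8, 3)*((-4*4 + F) + 325) = (-8 + 19*3)*((-4*4 + 0) + 325) = (-8 + 57)*((-16 + 0) + 325) = 49*(-16 + 325) = 49*309 = 15141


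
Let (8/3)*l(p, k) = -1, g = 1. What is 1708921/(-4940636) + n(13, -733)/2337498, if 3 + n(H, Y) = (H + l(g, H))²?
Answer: -63901228008097/184779628299648 ≈ -0.34582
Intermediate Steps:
l(p, k) = -3/8 (l(p, k) = (3/8)*(-1) = -3/8)
n(H, Y) = -3 + (-3/8 + H)² (n(H, Y) = -3 + (H - 3/8)² = -3 + (-3/8 + H)²)
1708921/(-4940636) + n(13, -733)/2337498 = 1708921/(-4940636) + (-3 + (-3 + 8*13)²/64)/2337498 = 1708921*(-1/4940636) + (-3 + (-3 + 104)²/64)*(1/2337498) = -1708921/4940636 + (-3 + (1/64)*101²)*(1/2337498) = -1708921/4940636 + (-3 + (1/64)*10201)*(1/2337498) = -1708921/4940636 + (-3 + 10201/64)*(1/2337498) = -1708921/4940636 + (10009/64)*(1/2337498) = -1708921/4940636 + 10009/149599872 = -63901228008097/184779628299648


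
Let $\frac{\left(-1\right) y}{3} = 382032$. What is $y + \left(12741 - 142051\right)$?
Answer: $-1275406$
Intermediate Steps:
$y = -1146096$ ($y = \left(-3\right) 382032 = -1146096$)
$y + \left(12741 - 142051\right) = -1146096 + \left(12741 - 142051\right) = -1146096 - 129310 = -1275406$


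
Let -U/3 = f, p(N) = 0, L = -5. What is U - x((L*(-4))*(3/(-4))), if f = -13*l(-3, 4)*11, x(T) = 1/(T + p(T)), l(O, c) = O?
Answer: -19304/15 ≈ -1286.9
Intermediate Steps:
x(T) = 1/T (x(T) = 1/(T + 0) = 1/T)
f = 429 (f = -13*(-3)*11 = 39*11 = 429)
U = -1287 (U = -3*429 = -1287)
U - x((L*(-4))*(3/(-4))) = -1287 - 1/((-5*(-4))*(3/(-4))) = -1287 - 1/(20*(3*(-¼))) = -1287 - 1/(20*(-¾)) = -1287 - 1/(-15) = -1287 - 1*(-1/15) = -1287 + 1/15 = -19304/15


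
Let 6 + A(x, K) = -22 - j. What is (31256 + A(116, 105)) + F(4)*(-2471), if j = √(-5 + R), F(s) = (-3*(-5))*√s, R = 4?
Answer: -42902 - I ≈ -42902.0 - 1.0*I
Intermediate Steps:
F(s) = 15*√s
j = I (j = √(-5 + 4) = √(-1) = I ≈ 1.0*I)
A(x, K) = -28 - I (A(x, K) = -6 + (-22 - I) = -28 - I)
(31256 + A(116, 105)) + F(4)*(-2471) = (31256 + (-28 - I)) + (15*√4)*(-2471) = (31228 - I) + (15*2)*(-2471) = (31228 - I) + 30*(-2471) = (31228 - I) - 74130 = -42902 - I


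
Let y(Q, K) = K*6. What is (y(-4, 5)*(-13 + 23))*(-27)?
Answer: -8100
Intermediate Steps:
y(Q, K) = 6*K
(y(-4, 5)*(-13 + 23))*(-27) = ((6*5)*(-13 + 23))*(-27) = (30*10)*(-27) = 300*(-27) = -8100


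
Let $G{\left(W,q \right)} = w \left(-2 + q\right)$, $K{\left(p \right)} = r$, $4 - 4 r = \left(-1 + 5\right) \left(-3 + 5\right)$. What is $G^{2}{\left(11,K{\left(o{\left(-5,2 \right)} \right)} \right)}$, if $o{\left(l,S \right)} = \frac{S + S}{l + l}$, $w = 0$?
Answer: $0$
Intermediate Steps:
$o{\left(l,S \right)} = \frac{S}{l}$ ($o{\left(l,S \right)} = \frac{2 S}{2 l} = 2 S \frac{1}{2 l} = \frac{S}{l}$)
$r = -1$ ($r = 1 - \frac{\left(-1 + 5\right) \left(-3 + 5\right)}{4} = 1 - \frac{4 \cdot 2}{4} = 1 - 2 = -1$)
$K{\left(p \right)} = -1$
$G{\left(W,q \right)} = 0$ ($G{\left(W,q \right)} = 0 \left(-2 + q\right) = 0$)
$G^{2}{\left(11,K{\left(o{\left(-5,2 \right)} \right)} \right)} = 0^{2} = 0$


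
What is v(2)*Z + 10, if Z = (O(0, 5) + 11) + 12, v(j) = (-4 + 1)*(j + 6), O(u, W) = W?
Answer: -662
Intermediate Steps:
v(j) = -18 - 3*j (v(j) = -3*(6 + j) = -18 - 3*j)
Z = 28 (Z = (5 + 11) + 12 = 16 + 12 = 28)
v(2)*Z + 10 = (-18 - 3*2)*28 + 10 = (-18 - 6)*28 + 10 = -24*28 + 10 = -672 + 10 = -662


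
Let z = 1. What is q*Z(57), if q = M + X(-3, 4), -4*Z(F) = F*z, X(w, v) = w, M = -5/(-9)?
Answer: 209/6 ≈ 34.833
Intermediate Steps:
M = 5/9 (M = -5*(-⅑) = 5/9 ≈ 0.55556)
Z(F) = -F/4
q = -22/9 (q = 5/9 - 3 = -22/9 ≈ -2.4444)
q*Z(57) = -(-11)*57/18 = -22/9*(-57/4) = 209/6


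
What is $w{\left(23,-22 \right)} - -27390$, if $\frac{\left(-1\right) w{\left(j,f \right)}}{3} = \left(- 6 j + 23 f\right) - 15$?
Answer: $29367$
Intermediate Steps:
$w{\left(j,f \right)} = 45 - 69 f + 18 j$ ($w{\left(j,f \right)} = - 3 \left(\left(- 6 j + 23 f\right) - 15\right) = - 3 \left(-15 - 6 j + 23 f\right) = 45 - 69 f + 18 j$)
$w{\left(23,-22 \right)} - -27390 = \left(45 - -1518 + 18 \cdot 23\right) - -27390 = \left(45 + 1518 + 414\right) + 27390 = 1977 + 27390 = 29367$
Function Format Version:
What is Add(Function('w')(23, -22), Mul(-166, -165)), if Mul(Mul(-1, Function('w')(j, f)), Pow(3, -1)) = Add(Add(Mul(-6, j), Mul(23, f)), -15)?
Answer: 29367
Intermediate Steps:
Function('w')(j, f) = Add(45, Mul(-69, f), Mul(18, j)) (Function('w')(j, f) = Mul(-3, Add(Add(Mul(-6, j), Mul(23, f)), -15)) = Mul(-3, Add(-15, Mul(-6, j), Mul(23, f))) = Add(45, Mul(-69, f), Mul(18, j)))
Add(Function('w')(23, -22), Mul(-166, -165)) = Add(Add(45, Mul(-69, -22), Mul(18, 23)), Mul(-166, -165)) = Add(Add(45, 1518, 414), 27390) = Add(1977, 27390) = 29367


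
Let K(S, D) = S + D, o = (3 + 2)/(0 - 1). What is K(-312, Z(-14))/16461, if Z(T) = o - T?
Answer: -101/5487 ≈ -0.018407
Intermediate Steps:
o = -5 (o = 5/(-1) = 5*(-1) = -5)
Z(T) = -5 - T
K(S, D) = D + S
K(-312, Z(-14))/16461 = ((-5 - 1*(-14)) - 312)/16461 = ((-5 + 14) - 312)*(1/16461) = (9 - 312)*(1/16461) = -303*1/16461 = -101/5487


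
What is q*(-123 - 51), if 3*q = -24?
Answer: 1392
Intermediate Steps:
q = -8 (q = (⅓)*(-24) = -8)
q*(-123 - 51) = -8*(-123 - 51) = -8*(-174) = 1392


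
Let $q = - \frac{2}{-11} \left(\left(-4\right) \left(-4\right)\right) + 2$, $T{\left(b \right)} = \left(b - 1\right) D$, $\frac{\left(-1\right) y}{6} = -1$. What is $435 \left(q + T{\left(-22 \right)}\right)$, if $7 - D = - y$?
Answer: $- \frac{1407225}{11} \approx -1.2793 \cdot 10^{5}$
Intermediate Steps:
$y = 6$ ($y = \left(-6\right) \left(-1\right) = 6$)
$D = 13$ ($D = 7 - \left(-1\right) 6 = 7 - -6 = 7 + 6 = 13$)
$T{\left(b \right)} = -13 + 13 b$ ($T{\left(b \right)} = \left(b - 1\right) 13 = \left(-1 + b\right) 13 = -13 + 13 b$)
$q = \frac{54}{11}$ ($q = \left(-2\right) \left(- \frac{1}{11}\right) 16 + 2 = \frac{2}{11} \cdot 16 + 2 = \frac{32}{11} + 2 = \frac{54}{11} \approx 4.9091$)
$435 \left(q + T{\left(-22 \right)}\right) = 435 \left(\frac{54}{11} + \left(-13 + 13 \left(-22\right)\right)\right) = 435 \left(\frac{54}{11} - 299\right) = 435 \left(- \frac{3235}{11}\right) = - \frac{1407225}{11}$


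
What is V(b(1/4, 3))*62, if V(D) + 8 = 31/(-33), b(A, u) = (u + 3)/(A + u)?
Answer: -18290/33 ≈ -554.24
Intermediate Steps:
b(A, u) = (3 + u)/(A + u)
V(D) = -295/33 (V(D) = -8 + 31/(-33) = -8 + 31*(-1/33) = -8 - 31/33 = -295/33)
V(b(1/4, 3))*62 = -295/33*62 = -18290/33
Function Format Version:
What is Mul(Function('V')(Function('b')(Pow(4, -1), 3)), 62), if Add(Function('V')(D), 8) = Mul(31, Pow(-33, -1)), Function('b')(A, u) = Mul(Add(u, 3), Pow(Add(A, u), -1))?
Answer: Rational(-18290, 33) ≈ -554.24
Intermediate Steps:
Function('b')(A, u) = Mul(Pow(Add(A, u), -1), Add(3, u)) (Function('b')(A, u) = Mul(Add(3, u), Pow(Add(A, u), -1)) = Mul(Pow(Add(A, u), -1), Add(3, u)))
Function('V')(D) = Rational(-295, 33) (Function('V')(D) = Add(-8, Mul(31, Pow(-33, -1))) = Add(-8, Mul(31, Rational(-1, 33))) = Add(-8, Rational(-31, 33)) = Rational(-295, 33))
Mul(Function('V')(Function('b')(Pow(4, -1), 3)), 62) = Mul(Rational(-295, 33), 62) = Rational(-18290, 33)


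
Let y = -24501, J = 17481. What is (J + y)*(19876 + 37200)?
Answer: -400673520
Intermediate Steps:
(J + y)*(19876 + 37200) = (17481 - 24501)*(19876 + 37200) = -7020*57076 = -400673520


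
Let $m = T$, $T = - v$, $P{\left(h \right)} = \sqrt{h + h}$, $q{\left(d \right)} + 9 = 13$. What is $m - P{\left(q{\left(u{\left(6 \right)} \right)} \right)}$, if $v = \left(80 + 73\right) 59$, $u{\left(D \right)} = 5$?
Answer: $-9027 - 2 \sqrt{2} \approx -9029.8$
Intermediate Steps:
$q{\left(d \right)} = 4$ ($q{\left(d \right)} = -9 + 13 = 4$)
$v = 9027$ ($v = 153 \cdot 59 = 9027$)
$P{\left(h \right)} = \sqrt{2} \sqrt{h}$ ($P{\left(h \right)} = \sqrt{2 h} = \sqrt{2} \sqrt{h}$)
$T = -9027$ ($T = \left(-1\right) 9027 = -9027$)
$m = -9027$
$m - P{\left(q{\left(u{\left(6 \right)} \right)} \right)} = -9027 - \sqrt{2} \sqrt{4} = -9027 - \sqrt{2} \cdot 2 = -9027 - 2 \sqrt{2}$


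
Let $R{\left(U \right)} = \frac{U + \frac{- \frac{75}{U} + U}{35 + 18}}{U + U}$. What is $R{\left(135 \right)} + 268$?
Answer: $\frac{6916265}{25758} \approx 268.51$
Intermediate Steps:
$R{\left(U \right)} = \frac{- \frac{75}{53 U} + \frac{54 U}{53}}{2 U}$ ($R{\left(U \right)} = \frac{U + \frac{U - \frac{75}{U}}{53}}{2 U} = \left(U + \left(U - \frac{75}{U}\right) \frac{1}{53}\right) \frac{1}{2 U} = \left(U + \left(- \frac{75}{53 U} + \frac{U}{53}\right)\right) \frac{1}{2 U} = \left(- \frac{75}{53 U} + \frac{54 U}{53}\right) \frac{1}{2 U} = \frac{- \frac{75}{53 U} + \frac{54 U}{53}}{2 U}$)
$R{\left(135 \right)} + 268 = \left(\frac{27}{53} - \frac{75}{106 \cdot 18225}\right) + 268 = \left(\frac{27}{53} - \frac{1}{25758}\right) + 268 = \frac{13121}{25758} + 268 = \frac{6916265}{25758}$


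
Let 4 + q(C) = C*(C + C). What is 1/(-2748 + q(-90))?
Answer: 1/13448 ≈ 7.4361e-5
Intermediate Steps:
q(C) = -4 + 2*C² (q(C) = -4 + C*(C + C) = -4 + C*(2*C) = -4 + 2*C²)
1/(-2748 + q(-90)) = 1/(-2748 + (-4 + 2*(-90)²)) = 1/(-2748 + (-4 + 2*8100)) = 1/(-2748 + (-4 + 16200)) = 1/(-2748 + 16196) = 1/13448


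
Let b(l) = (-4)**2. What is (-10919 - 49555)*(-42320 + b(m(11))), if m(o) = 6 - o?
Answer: 2558292096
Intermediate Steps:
b(l) = 16
(-10919 - 49555)*(-42320 + b(m(11))) = (-10919 - 49555)*(-42320 + 16) = -60474*(-42304) = 2558292096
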